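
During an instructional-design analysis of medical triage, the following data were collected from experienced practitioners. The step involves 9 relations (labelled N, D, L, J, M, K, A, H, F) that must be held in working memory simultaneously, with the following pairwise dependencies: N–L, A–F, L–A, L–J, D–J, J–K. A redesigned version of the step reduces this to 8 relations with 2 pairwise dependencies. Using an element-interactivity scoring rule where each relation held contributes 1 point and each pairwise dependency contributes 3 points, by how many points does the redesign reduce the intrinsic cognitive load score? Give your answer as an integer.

Original: 9 × 1 + 6 × 3 = 9 + 18 = 27.
Redesigned: 8 × 1 + 2 × 3 = 8 + 6 = 14.
Reduction = 27 − 14 = 13.

13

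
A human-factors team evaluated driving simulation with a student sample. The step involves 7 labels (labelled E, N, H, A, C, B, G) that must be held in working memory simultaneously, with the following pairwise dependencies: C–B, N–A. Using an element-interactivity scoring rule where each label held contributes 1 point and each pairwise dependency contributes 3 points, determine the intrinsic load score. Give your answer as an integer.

13

Count of labels held simultaneously: 7.
Count of pairwise dependencies listed: 2.
Element contribution: 7 × 1 = 7.
Interaction contribution: 2 × 3 = 6.
Intrinsic load = 7 + 6 = 13.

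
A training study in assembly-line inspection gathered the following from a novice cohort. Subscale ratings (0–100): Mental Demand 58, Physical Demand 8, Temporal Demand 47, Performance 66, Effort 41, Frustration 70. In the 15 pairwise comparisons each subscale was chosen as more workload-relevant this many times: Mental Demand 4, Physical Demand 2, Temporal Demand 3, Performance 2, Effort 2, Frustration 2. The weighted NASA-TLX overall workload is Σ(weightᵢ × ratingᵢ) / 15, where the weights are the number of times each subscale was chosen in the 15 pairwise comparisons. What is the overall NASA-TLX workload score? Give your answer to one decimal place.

The tallies are the weights (they sum to 15).
Weighted sum = 4·58 + 2·8 + 3·47 + 2·66 + 2·41 + 2·70
            = 232 + 16 + 141 + 132 + 82 + 140 = 743.
Overall workload = 743 / 15 = 49.5333 ≈ 49.5.

49.5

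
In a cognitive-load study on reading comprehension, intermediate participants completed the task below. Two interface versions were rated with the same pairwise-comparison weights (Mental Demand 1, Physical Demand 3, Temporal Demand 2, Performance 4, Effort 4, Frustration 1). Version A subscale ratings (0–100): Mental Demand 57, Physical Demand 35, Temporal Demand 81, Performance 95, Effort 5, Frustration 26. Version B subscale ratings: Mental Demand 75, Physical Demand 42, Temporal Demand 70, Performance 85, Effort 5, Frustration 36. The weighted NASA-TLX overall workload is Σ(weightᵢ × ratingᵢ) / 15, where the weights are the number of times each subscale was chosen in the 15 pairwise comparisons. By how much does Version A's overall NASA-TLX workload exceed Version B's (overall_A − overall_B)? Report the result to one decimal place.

Version A weighted sum = 1·57 + 3·35 + 2·81 + 4·95 + 4·5 + 1·26 = 57 + 105 + 162 + 380 + 20 + 26 = 750; overall_A = 750/15 = 50.0000.
Version B weighted sum = 1·75 + 3·42 + 2·70 + 4·85 + 4·5 + 1·36 = 75 + 126 + 140 + 340 + 20 + 36 = 737; overall_B = 737/15 = 49.1333.
Difference = 50.0000 − 49.1333 = 0.8667 ≈ 0.9.

0.9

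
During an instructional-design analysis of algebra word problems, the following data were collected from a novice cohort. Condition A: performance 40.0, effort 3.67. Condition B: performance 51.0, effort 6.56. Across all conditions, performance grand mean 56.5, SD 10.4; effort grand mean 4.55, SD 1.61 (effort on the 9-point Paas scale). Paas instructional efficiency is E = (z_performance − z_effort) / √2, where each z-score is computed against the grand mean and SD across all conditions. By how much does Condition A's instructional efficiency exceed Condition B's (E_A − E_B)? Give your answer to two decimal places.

0.52

Condition A: z_P = (40.0 − 56.5)/10.4 = -1.5865; z_E = (3.67 − 4.55)/1.61 = -0.5466; E_A = (-1.5865 − (-0.5466))/√2 = -0.7353.
Condition B: z_P = (51.0 − 56.5)/10.4 = -0.5288; z_E = (6.56 − 4.55)/1.61 = 1.2484; E_B = (-0.5288 − 1.2484)/√2 = -1.2567.
E_A − E_B = -0.7353 − (-1.2567) = 0.5214 ≈ 0.52.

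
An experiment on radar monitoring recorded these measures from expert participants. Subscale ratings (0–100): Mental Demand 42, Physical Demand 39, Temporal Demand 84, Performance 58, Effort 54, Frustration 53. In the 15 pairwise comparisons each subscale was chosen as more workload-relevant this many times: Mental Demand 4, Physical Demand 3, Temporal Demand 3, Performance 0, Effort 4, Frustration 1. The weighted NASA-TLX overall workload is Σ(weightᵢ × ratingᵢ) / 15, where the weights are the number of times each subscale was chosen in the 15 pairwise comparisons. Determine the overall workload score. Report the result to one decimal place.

53.7

The tallies are the weights (they sum to 15).
Weighted sum = 4·42 + 3·39 + 3·84 + 0·58 + 4·54 + 1·53
            = 168 + 117 + 252 + 0 + 216 + 53 = 806.
Overall workload = 806 / 15 = 53.7333 ≈ 53.7.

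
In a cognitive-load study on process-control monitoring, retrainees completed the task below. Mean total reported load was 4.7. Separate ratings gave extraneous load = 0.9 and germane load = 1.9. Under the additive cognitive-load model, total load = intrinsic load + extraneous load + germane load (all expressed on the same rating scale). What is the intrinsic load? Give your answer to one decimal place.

1.9

intrinsic load = total − extraneous − germane
             = 4.7 − 0.9 − 1.9 = 1.9.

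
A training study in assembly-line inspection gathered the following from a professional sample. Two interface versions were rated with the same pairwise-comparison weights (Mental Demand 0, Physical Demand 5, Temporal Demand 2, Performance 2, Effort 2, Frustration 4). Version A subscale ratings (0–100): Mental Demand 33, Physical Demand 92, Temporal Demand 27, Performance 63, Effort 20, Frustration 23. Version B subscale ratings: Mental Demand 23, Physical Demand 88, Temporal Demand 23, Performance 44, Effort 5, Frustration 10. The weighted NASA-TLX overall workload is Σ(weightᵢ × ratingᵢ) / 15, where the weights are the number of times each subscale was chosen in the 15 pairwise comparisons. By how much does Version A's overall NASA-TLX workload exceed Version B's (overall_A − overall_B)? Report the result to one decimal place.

9.9

Version A weighted sum = 0·33 + 5·92 + 2·27 + 2·63 + 2·20 + 4·23 = 0 + 460 + 54 + 126 + 40 + 92 = 772; overall_A = 772/15 = 51.4667.
Version B weighted sum = 0·23 + 5·88 + 2·23 + 2·44 + 2·5 + 4·10 = 0 + 440 + 46 + 88 + 10 + 40 = 624; overall_B = 624/15 = 41.6000.
Difference = 51.4667 − 41.6000 = 9.8667 ≈ 9.9.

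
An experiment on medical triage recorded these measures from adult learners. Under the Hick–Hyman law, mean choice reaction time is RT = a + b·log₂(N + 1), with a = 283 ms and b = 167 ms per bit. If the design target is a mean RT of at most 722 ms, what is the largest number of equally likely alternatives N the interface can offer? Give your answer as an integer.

5

Set 283 + 167·log₂(N + 1) ≤ 722.
log₂(N + 1) ≤ (722 − 283) / 167 = 2.6287.
N + 1 ≤ 2^2.6287 = 6.1847.
N ≤ 5.1847, so the largest integer N is 5.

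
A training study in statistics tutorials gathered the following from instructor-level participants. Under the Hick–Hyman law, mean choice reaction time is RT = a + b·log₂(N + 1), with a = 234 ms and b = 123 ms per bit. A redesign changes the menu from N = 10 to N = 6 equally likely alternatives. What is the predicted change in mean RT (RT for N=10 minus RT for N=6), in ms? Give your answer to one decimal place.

80.2

RT(10) = 234 + 123·log₂(11) = 234 + 123·3.4594 = 659.5062 ms.
RT(6) = 234 + 123·log₂(7) = 234 + 123·2.8074 = 579.3102 ms.
Difference = 659.5062 − 579.3102 = 80.1960 ≈ 80.2 ms.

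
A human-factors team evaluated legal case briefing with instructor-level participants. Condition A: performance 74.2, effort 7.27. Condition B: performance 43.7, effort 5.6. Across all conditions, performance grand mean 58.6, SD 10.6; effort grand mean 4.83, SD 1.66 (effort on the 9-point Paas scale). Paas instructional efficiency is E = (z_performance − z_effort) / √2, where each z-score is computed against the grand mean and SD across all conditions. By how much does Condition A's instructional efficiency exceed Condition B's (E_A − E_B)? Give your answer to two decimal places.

Condition A: z_P = (74.2 − 58.6)/10.6 = 1.4717; z_E = (7.27 − 4.83)/1.66 = 1.4699; E_A = (1.4717 − 1.4699)/√2 = 0.0013.
Condition B: z_P = (43.7 − 58.6)/10.6 = -1.4057; z_E = (5.6 − 4.83)/1.66 = 0.4639; E_B = (-1.4057 − 0.4639)/√2 = -1.3220.
E_A − E_B = 0.0013 − (-1.3220) = 1.3233 ≈ 1.32.

1.32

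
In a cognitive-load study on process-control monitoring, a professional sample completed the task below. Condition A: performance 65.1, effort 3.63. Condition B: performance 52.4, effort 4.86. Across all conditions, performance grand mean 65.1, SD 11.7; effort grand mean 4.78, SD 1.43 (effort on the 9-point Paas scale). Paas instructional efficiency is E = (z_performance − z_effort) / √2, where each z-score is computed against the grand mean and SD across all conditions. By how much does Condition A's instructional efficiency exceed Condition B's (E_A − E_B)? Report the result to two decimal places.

1.38

Condition A: z_P = (65.1 − 65.1)/11.7 = 0.0000; z_E = (3.63 − 4.78)/1.43 = -0.8042; E_A = (0.0000 − (-0.8042))/√2 = 0.5687.
Condition B: z_P = (52.4 − 65.1)/11.7 = -1.0855; z_E = (4.86 − 4.78)/1.43 = 0.0559; E_B = (-1.0855 − 0.0559)/√2 = -0.8071.
E_A − E_B = 0.5687 − (-0.8071) = 1.3758 ≈ 1.38.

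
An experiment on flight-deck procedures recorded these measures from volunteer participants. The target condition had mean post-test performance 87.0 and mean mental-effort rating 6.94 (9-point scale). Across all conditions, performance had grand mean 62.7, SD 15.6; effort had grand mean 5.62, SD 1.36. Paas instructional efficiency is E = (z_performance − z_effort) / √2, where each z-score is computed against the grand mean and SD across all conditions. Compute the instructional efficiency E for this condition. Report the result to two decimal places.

z_performance = (87.0 − 62.7) / 15.6 = 24.3000 / 15.6 = 1.5577.
z_effort = (6.94 − 5.62) / 1.36 = 1.3200 / 1.36 = 0.9706.
z_P − z_E = 1.5577 − 0.9706 = 0.5871.
E = 0.5871 / √2 = 0.5871 / 1.41421 = 0.4151 ≈ 0.42.

0.42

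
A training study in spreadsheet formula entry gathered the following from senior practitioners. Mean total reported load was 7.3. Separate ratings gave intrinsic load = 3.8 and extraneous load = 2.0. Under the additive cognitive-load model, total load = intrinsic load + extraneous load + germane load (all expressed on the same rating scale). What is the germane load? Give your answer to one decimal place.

germane load = total − intrinsic − extraneous
             = 7.3 − 3.8 − 2.0 = 1.5.

1.5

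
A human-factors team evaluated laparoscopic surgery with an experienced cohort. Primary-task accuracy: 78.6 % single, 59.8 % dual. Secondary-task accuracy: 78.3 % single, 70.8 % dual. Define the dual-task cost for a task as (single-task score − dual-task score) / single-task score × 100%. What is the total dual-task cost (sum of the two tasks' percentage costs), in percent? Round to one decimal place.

33.5

Primary cost = (78.6 − 59.8) / 78.6 × 100% = 23.9186%.
Secondary cost = (78.3 − 70.8) / 78.3 × 100% = 9.5785%.
Total = 23.9186% + 9.5785% = 33.4971% ≈ 33.5%.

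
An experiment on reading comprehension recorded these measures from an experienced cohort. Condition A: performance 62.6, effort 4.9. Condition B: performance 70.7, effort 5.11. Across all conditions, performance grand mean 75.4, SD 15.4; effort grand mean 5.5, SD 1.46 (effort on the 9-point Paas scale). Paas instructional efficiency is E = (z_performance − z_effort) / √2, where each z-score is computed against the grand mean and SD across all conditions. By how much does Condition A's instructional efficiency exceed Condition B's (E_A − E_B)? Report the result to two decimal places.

-0.27

Condition A: z_P = (62.6 − 75.4)/15.4 = -0.8312; z_E = (4.9 − 5.5)/1.46 = -0.4110; E_A = (-0.8312 − (-0.4110))/√2 = -0.2971.
Condition B: z_P = (70.7 − 75.4)/15.4 = -0.3052; z_E = (5.11 − 5.5)/1.46 = -0.2671; E_B = (-0.3052 − (-0.2671))/√2 = -0.0269.
E_A − E_B = -0.2971 − (-0.0269) = -0.2702 ≈ -0.27.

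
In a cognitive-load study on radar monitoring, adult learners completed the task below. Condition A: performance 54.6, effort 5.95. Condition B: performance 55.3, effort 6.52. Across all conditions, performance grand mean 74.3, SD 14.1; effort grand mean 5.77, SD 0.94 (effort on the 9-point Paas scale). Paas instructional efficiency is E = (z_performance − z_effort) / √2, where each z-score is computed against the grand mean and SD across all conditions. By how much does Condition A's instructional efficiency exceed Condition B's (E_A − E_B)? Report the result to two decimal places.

0.39

Condition A: z_P = (54.6 − 74.3)/14.1 = -1.3972; z_E = (5.95 − 5.77)/0.94 = 0.1915; E_A = (-1.3972 − 0.1915)/√2 = -1.1234.
Condition B: z_P = (55.3 − 74.3)/14.1 = -1.3475; z_E = (6.52 − 5.77)/0.94 = 0.7979; E_B = (-1.3475 − 0.7979)/√2 = -1.5170.
E_A − E_B = -1.1234 − (-1.5170) = 0.3936 ≈ 0.39.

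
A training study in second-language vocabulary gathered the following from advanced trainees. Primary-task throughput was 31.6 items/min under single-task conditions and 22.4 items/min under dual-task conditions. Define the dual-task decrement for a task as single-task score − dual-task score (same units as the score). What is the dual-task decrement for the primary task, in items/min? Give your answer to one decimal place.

9.2

Decrement = 31.6 − 22.4 = 9.2000 items/min ≈ 9.2 items/min.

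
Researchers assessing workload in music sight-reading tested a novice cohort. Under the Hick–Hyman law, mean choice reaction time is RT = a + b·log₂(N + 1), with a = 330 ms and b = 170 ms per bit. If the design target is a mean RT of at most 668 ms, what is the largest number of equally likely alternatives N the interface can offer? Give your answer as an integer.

Set 330 + 170·log₂(N + 1) ≤ 668.
log₂(N + 1) ≤ (668 − 330) / 170 = 1.9882.
N + 1 ≤ 2^1.9882 = 3.9674.
N ≤ 2.9674, so the largest integer N is 2.

2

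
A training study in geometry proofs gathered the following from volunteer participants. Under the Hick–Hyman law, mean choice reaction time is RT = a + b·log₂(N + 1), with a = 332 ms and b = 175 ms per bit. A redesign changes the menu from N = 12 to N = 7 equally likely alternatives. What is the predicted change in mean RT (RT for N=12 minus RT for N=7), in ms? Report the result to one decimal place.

122.6

RT(12) = 332 + 175·log₂(13) = 332 + 175·3.7004 = 979.5700 ms.
RT(7) = 332 + 175·log₂(8) = 332 + 175·3.0000 = 857.0000 ms.
Difference = 979.5700 − 857.0000 = 122.5700 ≈ 122.6 ms.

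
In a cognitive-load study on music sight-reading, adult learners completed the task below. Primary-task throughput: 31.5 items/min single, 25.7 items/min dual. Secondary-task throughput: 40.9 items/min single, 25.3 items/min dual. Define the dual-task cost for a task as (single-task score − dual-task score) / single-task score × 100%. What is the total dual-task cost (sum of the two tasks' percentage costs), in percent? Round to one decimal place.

56.6

Primary cost = (31.5 − 25.7) / 31.5 × 100% = 18.4127%.
Secondary cost = (40.9 − 25.3) / 40.9 × 100% = 38.1418%.
Total = 18.4127% + 38.1418% = 56.5545% ≈ 56.6%.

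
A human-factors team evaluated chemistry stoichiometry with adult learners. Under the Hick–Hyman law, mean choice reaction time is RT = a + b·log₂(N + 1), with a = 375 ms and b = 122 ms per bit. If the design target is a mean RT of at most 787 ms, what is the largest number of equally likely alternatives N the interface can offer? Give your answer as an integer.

Set 375 + 122·log₂(N + 1) ≤ 787.
log₂(N + 1) ≤ (787 − 375) / 122 = 3.3770.
N + 1 ≤ 2^3.3770 = 10.3891.
N ≤ 9.3891, so the largest integer N is 9.

9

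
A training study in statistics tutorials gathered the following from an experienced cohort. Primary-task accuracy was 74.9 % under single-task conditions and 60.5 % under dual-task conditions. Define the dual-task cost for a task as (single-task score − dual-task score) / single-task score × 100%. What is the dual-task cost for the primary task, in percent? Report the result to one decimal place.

19.2

Cost = (74.9 − 60.5) / 74.9 × 100%
     = 14.4000 / 74.9 × 100% = 19.2256%.
≈ 19.2%.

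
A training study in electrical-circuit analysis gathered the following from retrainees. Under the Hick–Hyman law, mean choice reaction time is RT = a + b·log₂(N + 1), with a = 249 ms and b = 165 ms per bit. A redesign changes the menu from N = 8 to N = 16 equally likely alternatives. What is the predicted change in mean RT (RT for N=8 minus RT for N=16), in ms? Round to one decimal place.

-151.4

RT(8) = 249 + 165·log₂(9) = 249 + 165·3.1699 = 772.0335 ms.
RT(16) = 249 + 165·log₂(17) = 249 + 165·4.0875 = 923.4375 ms.
Difference = 772.0335 − 923.4375 = -151.4040 ≈ -151.4 ms.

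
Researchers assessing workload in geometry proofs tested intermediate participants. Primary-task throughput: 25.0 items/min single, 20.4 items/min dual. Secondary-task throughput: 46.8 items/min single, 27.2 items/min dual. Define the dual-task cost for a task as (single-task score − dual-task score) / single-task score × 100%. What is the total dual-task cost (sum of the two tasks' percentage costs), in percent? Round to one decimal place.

60.3

Primary cost = (25.0 − 20.4) / 25.0 × 100% = 18.4000%.
Secondary cost = (46.8 − 27.2) / 46.8 × 100% = 41.8803%.
Total = 18.4000% + 41.8803% = 60.2803% ≈ 60.3%.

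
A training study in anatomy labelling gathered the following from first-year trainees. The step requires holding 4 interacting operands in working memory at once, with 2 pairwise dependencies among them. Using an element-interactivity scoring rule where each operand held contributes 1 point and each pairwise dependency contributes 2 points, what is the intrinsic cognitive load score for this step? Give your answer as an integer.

Element contribution: 4 × 1 = 4.
Interaction contribution: 2 × 2 = 4.
Intrinsic load = 4 + 4 = 8.

8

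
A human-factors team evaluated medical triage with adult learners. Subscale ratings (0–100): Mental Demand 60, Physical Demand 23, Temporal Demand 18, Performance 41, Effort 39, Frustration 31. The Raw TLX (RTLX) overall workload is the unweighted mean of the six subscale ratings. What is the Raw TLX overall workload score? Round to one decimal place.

35.3

Sum of ratings = 60 + 23 + 18 + 41 + 39 + 31 = 212.
RTLX = 212 / 6 = 35.3333 ≈ 35.3.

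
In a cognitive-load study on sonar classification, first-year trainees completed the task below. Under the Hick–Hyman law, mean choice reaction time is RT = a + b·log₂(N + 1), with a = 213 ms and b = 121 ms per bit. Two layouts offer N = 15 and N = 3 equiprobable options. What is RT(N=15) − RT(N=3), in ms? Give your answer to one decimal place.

RT(15) = 213 + 121·log₂(16) = 213 + 121·4.0000 = 697.0000 ms.
RT(3) = 213 + 121·log₂(4) = 213 + 121·2.0000 = 455.0000 ms.
Difference = 697.0000 − 455.0000 = 242.0000 ≈ 242.0 ms.

242.0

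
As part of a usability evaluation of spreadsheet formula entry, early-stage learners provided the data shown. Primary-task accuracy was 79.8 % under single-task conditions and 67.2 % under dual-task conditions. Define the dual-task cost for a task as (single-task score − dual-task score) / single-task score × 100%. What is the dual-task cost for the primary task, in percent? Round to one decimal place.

Cost = (79.8 − 67.2) / 79.8 × 100%
     = 12.6000 / 79.8 × 100% = 15.7895%.
≈ 15.8%.

15.8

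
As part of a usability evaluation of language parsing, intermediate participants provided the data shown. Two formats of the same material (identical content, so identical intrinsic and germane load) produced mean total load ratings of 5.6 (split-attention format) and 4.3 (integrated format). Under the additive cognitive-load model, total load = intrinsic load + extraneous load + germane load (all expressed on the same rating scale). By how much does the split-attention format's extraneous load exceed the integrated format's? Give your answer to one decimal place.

1.3

Intrinsic and germane load are equal across formats, so the difference in total load equals the difference in extraneous load.
Extraneous-load difference = 5.6 − 4.3 = 1.3.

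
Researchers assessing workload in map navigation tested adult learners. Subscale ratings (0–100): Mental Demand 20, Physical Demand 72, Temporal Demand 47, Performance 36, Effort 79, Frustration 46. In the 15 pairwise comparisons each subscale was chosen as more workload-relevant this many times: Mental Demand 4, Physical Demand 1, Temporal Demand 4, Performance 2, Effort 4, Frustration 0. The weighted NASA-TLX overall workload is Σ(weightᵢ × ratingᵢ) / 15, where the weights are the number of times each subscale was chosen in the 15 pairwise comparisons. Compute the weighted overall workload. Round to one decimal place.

48.5

The tallies are the weights (they sum to 15).
Weighted sum = 4·20 + 1·72 + 4·47 + 2·36 + 4·79 + 0·46
            = 80 + 72 + 188 + 72 + 316 + 0 = 728.
Overall workload = 728 / 15 = 48.5333 ≈ 48.5.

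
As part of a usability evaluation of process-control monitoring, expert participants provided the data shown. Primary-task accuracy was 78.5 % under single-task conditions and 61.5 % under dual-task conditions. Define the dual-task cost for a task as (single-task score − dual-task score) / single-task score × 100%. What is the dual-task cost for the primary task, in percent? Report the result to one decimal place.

Cost = (78.5 − 61.5) / 78.5 × 100%
     = 17.0000 / 78.5 × 100% = 21.6561%.
≈ 21.7%.

21.7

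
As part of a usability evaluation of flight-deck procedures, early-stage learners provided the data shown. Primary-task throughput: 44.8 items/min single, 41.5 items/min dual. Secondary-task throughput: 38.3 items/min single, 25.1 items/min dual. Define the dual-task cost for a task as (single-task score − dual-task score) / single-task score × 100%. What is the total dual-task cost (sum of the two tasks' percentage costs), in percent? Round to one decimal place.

41.8

Primary cost = (44.8 − 41.5) / 44.8 × 100% = 7.3661%.
Secondary cost = (38.3 − 25.1) / 38.3 × 100% = 34.4648%.
Total = 7.3661% + 34.4648% = 41.8309% ≈ 41.8%.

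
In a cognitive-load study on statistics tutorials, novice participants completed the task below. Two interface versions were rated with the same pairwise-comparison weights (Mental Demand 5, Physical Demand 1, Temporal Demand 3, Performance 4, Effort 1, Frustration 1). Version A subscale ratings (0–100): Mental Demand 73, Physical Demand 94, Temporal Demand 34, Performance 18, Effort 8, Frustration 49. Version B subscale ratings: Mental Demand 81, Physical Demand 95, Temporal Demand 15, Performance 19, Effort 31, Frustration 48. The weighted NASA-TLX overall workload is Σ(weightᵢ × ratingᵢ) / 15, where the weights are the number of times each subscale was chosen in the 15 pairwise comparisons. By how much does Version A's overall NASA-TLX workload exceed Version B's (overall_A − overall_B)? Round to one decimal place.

-0.7

Version A weighted sum = 5·73 + 1·94 + 3·34 + 4·18 + 1·8 + 1·49 = 365 + 94 + 102 + 72 + 8 + 49 = 690; overall_A = 690/15 = 46.0000.
Version B weighted sum = 5·81 + 1·95 + 3·15 + 4·19 + 1·31 + 1·48 = 405 + 95 + 45 + 76 + 31 + 48 = 700; overall_B = 700/15 = 46.6667.
Difference = 46.0000 − 46.6667 = -0.6667 ≈ -0.7.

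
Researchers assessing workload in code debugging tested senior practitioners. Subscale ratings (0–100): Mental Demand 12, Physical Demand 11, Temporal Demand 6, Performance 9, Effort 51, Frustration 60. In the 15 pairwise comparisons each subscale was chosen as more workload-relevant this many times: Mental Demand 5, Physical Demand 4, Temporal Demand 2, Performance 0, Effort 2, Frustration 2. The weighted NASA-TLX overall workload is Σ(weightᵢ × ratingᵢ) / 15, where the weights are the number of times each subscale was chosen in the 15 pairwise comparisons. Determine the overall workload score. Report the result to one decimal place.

The tallies are the weights (they sum to 15).
Weighted sum = 5·12 + 4·11 + 2·6 + 0·9 + 2·51 + 2·60
            = 60 + 44 + 12 + 0 + 102 + 120 = 338.
Overall workload = 338 / 15 = 22.5333 ≈ 22.5.

22.5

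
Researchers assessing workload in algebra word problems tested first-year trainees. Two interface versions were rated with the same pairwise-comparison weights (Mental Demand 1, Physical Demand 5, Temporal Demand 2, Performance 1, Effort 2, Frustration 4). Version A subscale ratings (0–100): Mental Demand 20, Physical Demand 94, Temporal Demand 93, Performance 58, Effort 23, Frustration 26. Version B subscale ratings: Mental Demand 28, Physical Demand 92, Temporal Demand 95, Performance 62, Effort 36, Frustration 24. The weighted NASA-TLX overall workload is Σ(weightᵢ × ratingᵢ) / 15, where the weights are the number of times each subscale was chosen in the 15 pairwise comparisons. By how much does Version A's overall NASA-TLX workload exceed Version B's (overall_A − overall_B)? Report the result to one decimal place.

-1.6

Version A weighted sum = 1·20 + 5·94 + 2·93 + 1·58 + 2·23 + 4·26 = 20 + 470 + 186 + 58 + 46 + 104 = 884; overall_A = 884/15 = 58.9333.
Version B weighted sum = 1·28 + 5·92 + 2·95 + 1·62 + 2·36 + 4·24 = 28 + 460 + 190 + 62 + 72 + 96 = 908; overall_B = 908/15 = 60.5333.
Difference = 58.9333 − 60.5333 = -1.6000 ≈ -1.6.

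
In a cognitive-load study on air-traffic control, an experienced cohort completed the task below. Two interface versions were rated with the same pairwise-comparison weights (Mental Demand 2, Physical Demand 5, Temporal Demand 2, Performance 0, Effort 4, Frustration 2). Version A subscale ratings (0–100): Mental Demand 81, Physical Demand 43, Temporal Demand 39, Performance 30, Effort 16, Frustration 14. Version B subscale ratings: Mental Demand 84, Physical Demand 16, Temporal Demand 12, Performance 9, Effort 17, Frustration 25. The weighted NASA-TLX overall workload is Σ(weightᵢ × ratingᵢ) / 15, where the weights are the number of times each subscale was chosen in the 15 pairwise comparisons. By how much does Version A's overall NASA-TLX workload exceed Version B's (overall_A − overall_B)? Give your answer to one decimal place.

10.5

Version A weighted sum = 2·81 + 5·43 + 2·39 + 0·30 + 4·16 + 2·14 = 162 + 215 + 78 + 0 + 64 + 28 = 547; overall_A = 547/15 = 36.4667.
Version B weighted sum = 2·84 + 5·16 + 2·12 + 0·9 + 4·17 + 2·25 = 168 + 80 + 24 + 0 + 68 + 50 = 390; overall_B = 390/15 = 26.0000.
Difference = 36.4667 − 26.0000 = 10.4667 ≈ 10.5.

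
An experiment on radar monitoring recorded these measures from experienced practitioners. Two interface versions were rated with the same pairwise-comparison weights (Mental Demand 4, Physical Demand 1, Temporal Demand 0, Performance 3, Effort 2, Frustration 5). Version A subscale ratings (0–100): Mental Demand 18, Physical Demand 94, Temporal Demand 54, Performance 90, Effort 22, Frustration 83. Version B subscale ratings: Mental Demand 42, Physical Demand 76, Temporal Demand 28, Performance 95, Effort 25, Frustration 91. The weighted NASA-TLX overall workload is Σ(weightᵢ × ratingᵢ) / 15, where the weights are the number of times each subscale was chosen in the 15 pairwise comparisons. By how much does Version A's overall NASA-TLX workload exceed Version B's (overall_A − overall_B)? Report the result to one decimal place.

Version A weighted sum = 4·18 + 1·94 + 0·54 + 3·90 + 2·22 + 5·83 = 72 + 94 + 0 + 270 + 44 + 415 = 895; overall_A = 895/15 = 59.6667.
Version B weighted sum = 4·42 + 1·76 + 0·28 + 3·95 + 2·25 + 5·91 = 168 + 76 + 0 + 285 + 50 + 455 = 1034; overall_B = 1034/15 = 68.9333.
Difference = 59.6667 − 68.9333 = -9.2666 ≈ -9.3.

-9.3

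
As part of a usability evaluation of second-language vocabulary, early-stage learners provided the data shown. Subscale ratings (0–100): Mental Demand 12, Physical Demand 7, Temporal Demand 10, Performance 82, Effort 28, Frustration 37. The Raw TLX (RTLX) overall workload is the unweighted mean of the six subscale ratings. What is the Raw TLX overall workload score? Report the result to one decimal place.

Sum of ratings = 12 + 7 + 10 + 82 + 28 + 37 = 176.
RTLX = 176 / 6 = 29.3333 ≈ 29.3.

29.3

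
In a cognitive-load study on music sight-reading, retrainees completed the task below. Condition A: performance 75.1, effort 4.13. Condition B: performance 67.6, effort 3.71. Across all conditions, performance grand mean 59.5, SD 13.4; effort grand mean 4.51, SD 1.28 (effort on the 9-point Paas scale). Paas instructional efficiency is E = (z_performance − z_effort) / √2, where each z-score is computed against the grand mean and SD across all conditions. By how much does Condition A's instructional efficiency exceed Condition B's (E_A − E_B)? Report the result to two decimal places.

Condition A: z_P = (75.1 − 59.5)/13.4 = 1.1642; z_E = (4.13 − 4.51)/1.28 = -0.2969; E_A = (1.1642 − (-0.2969))/√2 = 1.0332.
Condition B: z_P = (67.6 − 59.5)/13.4 = 0.6045; z_E = (3.71 − 4.51)/1.28 = -0.6250; E_B = (0.6045 − (-0.6250))/√2 = 0.8694.
E_A − E_B = 1.0332 − 0.8694 = 0.1638 ≈ 0.16.

0.16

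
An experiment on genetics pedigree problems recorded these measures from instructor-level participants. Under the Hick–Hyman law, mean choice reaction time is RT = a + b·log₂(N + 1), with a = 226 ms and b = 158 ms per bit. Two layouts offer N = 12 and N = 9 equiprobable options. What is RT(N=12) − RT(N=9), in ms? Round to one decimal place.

59.8

RT(12) = 226 + 158·log₂(13) = 226 + 158·3.7004 = 810.6632 ms.
RT(9) = 226 + 158·log₂(10) = 226 + 158·3.3219 = 750.8602 ms.
Difference = 810.6632 − 750.8602 = 59.8030 ≈ 59.8 ms.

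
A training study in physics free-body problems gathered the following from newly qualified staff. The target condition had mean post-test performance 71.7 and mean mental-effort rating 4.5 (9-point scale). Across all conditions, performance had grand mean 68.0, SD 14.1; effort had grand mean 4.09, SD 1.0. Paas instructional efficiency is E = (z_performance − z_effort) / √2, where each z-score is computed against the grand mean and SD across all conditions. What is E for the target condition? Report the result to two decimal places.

-0.10

z_performance = (71.7 − 68.0) / 14.1 = 3.7000 / 14.1 = 0.2624.
z_effort = (4.5 − 4.09) / 1.0 = 0.4100 / 1.0 = 0.4100.
z_P − z_E = 0.2624 − 0.4100 = -0.1476.
E = -0.1476 / √2 = -0.1476 / 1.41421 = -0.1044 ≈ -0.10.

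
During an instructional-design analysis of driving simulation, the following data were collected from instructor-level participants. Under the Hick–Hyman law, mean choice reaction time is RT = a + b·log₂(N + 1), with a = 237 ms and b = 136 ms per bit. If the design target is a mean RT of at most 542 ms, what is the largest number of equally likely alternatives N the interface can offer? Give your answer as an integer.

3

Set 237 + 136·log₂(N + 1) ≤ 542.
log₂(N + 1) ≤ (542 − 237) / 136 = 2.2426.
N + 1 ≤ 2^2.2426 = 4.7325.
N ≤ 3.7325, so the largest integer N is 3.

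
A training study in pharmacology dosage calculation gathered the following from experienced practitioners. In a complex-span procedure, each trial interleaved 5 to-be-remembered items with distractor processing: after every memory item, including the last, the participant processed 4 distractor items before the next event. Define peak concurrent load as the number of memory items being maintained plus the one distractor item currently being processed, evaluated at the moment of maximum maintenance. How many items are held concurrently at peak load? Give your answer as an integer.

Maintenance is greatest during the distractor(s) after memory item 5: all 5 memory items are being held.
One distractor item is concurrently being processed.
Peak concurrent load = 5 + 1 = 6 items.

6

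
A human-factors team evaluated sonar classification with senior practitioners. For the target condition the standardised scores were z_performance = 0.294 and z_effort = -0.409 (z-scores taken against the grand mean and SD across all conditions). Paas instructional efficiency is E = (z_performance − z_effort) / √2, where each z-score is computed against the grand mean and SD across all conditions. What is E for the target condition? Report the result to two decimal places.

0.50

z_P − z_E = 0.294 − (-0.409) = 0.7030.
E = 0.7030 / √2 = 0.7030 / 1.41421 = 0.4971 ≈ 0.50.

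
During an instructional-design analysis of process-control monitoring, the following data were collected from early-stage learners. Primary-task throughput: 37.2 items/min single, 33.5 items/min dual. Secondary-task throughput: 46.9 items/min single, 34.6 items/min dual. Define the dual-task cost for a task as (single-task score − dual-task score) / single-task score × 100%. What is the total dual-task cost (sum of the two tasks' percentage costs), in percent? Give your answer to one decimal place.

36.2

Primary cost = (37.2 − 33.5) / 37.2 × 100% = 9.9462%.
Secondary cost = (46.9 − 34.6) / 46.9 × 100% = 26.2260%.
Total = 9.9462% + 26.2260% = 36.1722% ≈ 36.2%.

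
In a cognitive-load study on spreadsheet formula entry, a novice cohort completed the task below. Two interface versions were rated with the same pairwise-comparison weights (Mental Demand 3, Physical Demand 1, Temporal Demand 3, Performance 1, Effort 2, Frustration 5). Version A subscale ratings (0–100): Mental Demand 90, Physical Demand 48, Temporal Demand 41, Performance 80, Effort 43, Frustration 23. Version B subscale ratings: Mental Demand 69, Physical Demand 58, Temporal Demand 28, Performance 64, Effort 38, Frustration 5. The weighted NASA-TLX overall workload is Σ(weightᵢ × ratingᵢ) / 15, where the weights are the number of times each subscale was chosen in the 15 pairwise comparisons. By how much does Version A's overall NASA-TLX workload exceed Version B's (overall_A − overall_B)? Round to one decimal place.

Version A weighted sum = 3·90 + 1·48 + 3·41 + 1·80 + 2·43 + 5·23 = 270 + 48 + 123 + 80 + 86 + 115 = 722; overall_A = 722/15 = 48.1333.
Version B weighted sum = 3·69 + 1·58 + 3·28 + 1·64 + 2·38 + 5·5 = 207 + 58 + 84 + 64 + 76 + 25 = 514; overall_B = 514/15 = 34.2667.
Difference = 48.1333 − 34.2667 = 13.8666 ≈ 13.9.

13.9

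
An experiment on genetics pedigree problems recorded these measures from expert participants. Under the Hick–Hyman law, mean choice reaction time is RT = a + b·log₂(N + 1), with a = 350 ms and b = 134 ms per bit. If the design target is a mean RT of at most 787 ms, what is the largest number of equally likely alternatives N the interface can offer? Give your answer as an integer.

8

Set 350 + 134·log₂(N + 1) ≤ 787.
log₂(N + 1) ≤ (787 − 350) / 134 = 3.2612.
N + 1 ≤ 2^3.2612 = 9.5878.
N ≤ 8.5878, so the largest integer N is 8.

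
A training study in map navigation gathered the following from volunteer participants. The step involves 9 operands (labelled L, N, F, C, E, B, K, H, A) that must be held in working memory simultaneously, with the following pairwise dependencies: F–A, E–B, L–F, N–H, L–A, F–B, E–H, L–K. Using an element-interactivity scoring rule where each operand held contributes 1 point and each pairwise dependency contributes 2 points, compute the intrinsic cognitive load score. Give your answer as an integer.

Count of operands held simultaneously: 9.
Count of pairwise dependencies listed: 8.
Element contribution: 9 × 1 = 9.
Interaction contribution: 8 × 2 = 16.
Intrinsic load = 9 + 16 = 25.

25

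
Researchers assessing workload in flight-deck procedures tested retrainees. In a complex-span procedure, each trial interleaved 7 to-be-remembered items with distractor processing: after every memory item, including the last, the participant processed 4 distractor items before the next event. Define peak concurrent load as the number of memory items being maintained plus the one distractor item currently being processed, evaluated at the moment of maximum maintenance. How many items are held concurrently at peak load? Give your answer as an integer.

8

Maintenance is greatest during the distractor(s) after memory item 7: all 7 memory items are being held.
One distractor item is concurrently being processed.
Peak concurrent load = 7 + 1 = 8 items.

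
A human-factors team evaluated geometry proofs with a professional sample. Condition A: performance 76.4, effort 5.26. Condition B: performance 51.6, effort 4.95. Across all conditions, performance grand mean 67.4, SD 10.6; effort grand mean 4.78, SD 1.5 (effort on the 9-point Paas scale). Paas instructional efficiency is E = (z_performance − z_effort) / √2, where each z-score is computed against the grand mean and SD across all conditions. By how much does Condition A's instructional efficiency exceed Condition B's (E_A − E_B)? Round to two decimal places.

1.51

Condition A: z_P = (76.4 − 67.4)/10.6 = 0.8491; z_E = (5.26 − 4.78)/1.5 = 0.3200; E_A = (0.8491 − 0.3200)/√2 = 0.3741.
Condition B: z_P = (51.6 − 67.4)/10.6 = -1.4906; z_E = (4.95 − 4.78)/1.5 = 0.1133; E_B = (-1.4906 − 0.1133)/√2 = -1.1341.
E_A − E_B = 0.3741 − (-1.1341) = 1.5082 ≈ 1.51.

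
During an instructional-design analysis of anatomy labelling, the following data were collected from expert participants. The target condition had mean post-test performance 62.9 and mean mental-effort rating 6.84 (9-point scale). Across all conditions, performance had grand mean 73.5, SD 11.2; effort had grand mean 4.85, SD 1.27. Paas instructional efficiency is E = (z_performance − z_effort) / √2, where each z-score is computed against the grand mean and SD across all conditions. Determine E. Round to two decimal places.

-1.78

z_performance = (62.9 − 73.5) / 11.2 = -10.6000 / 11.2 = -0.9464.
z_effort = (6.84 − 4.85) / 1.27 = 1.9900 / 1.27 = 1.5669.
z_P − z_E = -0.9464 − 1.5669 = -2.5133.
E = -2.5133 / √2 = -2.5133 / 1.41421 = -1.7772 ≈ -1.78.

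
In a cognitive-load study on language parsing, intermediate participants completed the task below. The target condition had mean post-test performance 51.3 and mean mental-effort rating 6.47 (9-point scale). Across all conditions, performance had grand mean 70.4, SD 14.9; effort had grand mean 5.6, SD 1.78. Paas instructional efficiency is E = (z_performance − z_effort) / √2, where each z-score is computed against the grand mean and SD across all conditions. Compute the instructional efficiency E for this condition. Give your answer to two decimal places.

-1.25

z_performance = (51.3 − 70.4) / 14.9 = -19.1000 / 14.9 = -1.2819.
z_effort = (6.47 − 5.6) / 1.78 = 0.8700 / 1.78 = 0.4888.
z_P − z_E = -1.2819 − 0.4888 = -1.7707.
E = -1.7707 / √2 = -1.7707 / 1.41421 = -1.2521 ≈ -1.25.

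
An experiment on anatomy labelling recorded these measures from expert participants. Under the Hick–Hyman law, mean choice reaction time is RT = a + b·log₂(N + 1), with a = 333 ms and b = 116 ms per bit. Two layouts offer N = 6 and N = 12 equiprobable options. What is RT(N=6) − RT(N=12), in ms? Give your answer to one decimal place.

RT(6) = 333 + 116·log₂(7) = 333 + 116·2.8074 = 658.6584 ms.
RT(12) = 333 + 116·log₂(13) = 333 + 116·3.7004 = 762.2464 ms.
Difference = 658.6584 − 762.2464 = -103.5880 ≈ -103.6 ms.

-103.6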